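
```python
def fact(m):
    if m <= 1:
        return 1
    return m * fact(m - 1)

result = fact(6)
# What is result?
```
Call trace:
fact(m=6)
  fact(m=5)
    fact(m=4)
      fact(m=3)
        fact(m=2)
          fact(m=1)
          -> return 1
        -> return 2
      -> return 6
    -> return 24
  -> return 120
-> return 720

Final answer: 720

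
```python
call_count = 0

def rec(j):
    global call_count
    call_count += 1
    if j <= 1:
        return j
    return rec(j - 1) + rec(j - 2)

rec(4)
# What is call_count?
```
Call trace (a repeated sub-call is expanded the first time; later identical calls just restate its return value):
rec(j=4)
  rec(j=3)
    rec(j=2)
      rec(j=1)
      -> return 1
      rec(j=0)
      -> return 0
    -> return 1
    rec(j=1)
    -> return 1
  -> return 2
  rec(j=2) -> return 1  (same call as traced above)
-> return 3

call_count is incremented once per call, so count the calls in each subtree. Let C(j) = number of calls made by rec(j).
C(0) = C(1) = 1 (base case, no recursion); C(j) = 1 + C(j - 1) + C(j - 2) otherwise.
C(2) = 1 + C(1) + C(0) = 1 + 1 + 1 = 3
C(3) = 1 + C(2) + C(1) = 1 + 3 + 1 = 5
C(4) = 1 + C(3) + C(2) = 1 + 5 + 3 = 9
call_count = C(4) = 9

Final answer: 9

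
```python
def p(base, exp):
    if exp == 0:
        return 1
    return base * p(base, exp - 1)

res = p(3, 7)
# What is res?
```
Call trace:
p(base=3, exp=7)
  p(base=3, exp=6)
    p(base=3, exp=5)
      p(base=3, exp=4)
        p(base=3, exp=3)
          p(base=3, exp=2)
            p(base=3, exp=1)
              p(base=3, exp=0)
              -> return 1
            -> return 3
          -> return 9
        -> return 27
      -> return 81
    -> return 243
  -> return 729
-> return 2187

Final answer: 2187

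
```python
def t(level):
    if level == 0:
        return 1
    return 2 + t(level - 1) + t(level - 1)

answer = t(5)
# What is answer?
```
Call trace (a repeated sub-call is expanded the first time; later identical calls just restate its return value):
t(level=5)
  t(level=4)
    t(level=3)
      t(level=2)
        t(level=1)
          t(level=0)
          -> return 1
          t(level=0)
          -> return 1
        -> return 4
        t(level=1) -> return 4  (same call as traced above)
      -> return 10
      t(level=2) -> return 10  (same call as traced above)
    -> return 22
    t(level=3) -> return 22  (same call as traced above)
  -> return 46
  t(level=4) -> return 46  (same call as traced above)
-> return 94

Final answer: 94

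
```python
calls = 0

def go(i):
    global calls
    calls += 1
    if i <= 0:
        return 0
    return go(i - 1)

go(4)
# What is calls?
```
Call trace:
go(i=4)
  go(i=3)
    go(i=2)
      go(i=1)
        go(i=0)
        -> return 0
      -> return 0
    -> return 0
  -> return 0
-> return 0

calls is incremented once per call. go is entered once for each i = 4, 3, 2, 1, 0 (the i <= 0 call returns without recursing), i.e. 4 + 1 calls.
calls = 5

Final answer: 5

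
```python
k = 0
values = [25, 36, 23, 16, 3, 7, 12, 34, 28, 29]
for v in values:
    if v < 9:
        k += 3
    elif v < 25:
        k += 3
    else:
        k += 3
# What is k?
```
Trace:
  k=0
  k=3, v=25
  k=6, v=36
  k=9, v=23
  k=12, v=16
  k=15, v=3
  k=18, v=7
  k=21, v=12
  k=24, v=34
  k=27, v=28
  k=30, v=29

Final answer: 30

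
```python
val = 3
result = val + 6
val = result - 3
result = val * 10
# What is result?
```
Trace:
  val=3
  val=3, result=9
  val=6, result=9
  val=6, result=60

Final answer: 60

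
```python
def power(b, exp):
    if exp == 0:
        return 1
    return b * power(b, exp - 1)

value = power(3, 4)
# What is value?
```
Call trace:
power(b=3, exp=4)
  power(b=3, exp=3)
    power(b=3, exp=2)
      power(b=3, exp=1)
        power(b=3, exp=0)
        -> return 1
      -> return 3
    -> return 9
  -> return 27
-> return 81

Final answer: 81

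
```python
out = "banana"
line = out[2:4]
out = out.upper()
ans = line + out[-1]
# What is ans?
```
Trace:
  out='banana'
  out='banana', line='na'
  out='BANANA', line='na'
  out='BANANA', line='na', ans='naA'

Final answer: 'naA'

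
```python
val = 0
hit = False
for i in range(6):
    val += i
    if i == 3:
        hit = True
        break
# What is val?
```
Trace:
  val=0
  val=0, hit=False
  val=0, hit=False, i=0
  val=1, hit=False, i=1
  val=3, hit=False, i=2
  val=6, hit=True, i=3

Final answer: 6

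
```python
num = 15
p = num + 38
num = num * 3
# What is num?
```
Trace:
  num=15
  num=15, p=53
  num=45, p=53

Final answer: 45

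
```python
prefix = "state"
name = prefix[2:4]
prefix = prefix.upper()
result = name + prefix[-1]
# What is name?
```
Trace:
  prefix='state'
  prefix='state', name='at'
  prefix='STATE', name='at'
  prefix='STATE', name='at', result='atE'

Final answer: 'at'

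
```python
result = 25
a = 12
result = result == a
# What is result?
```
Trace:
  result=25
  result=25, a=12
  result=False, a=12

Final answer: False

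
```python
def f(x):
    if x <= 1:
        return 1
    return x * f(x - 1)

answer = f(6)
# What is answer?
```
Call trace:
f(x=6)
  f(x=5)
    f(x=4)
      f(x=3)
        f(x=2)
          f(x=1)
          -> return 1
        -> return 2
      -> return 6
    -> return 24
  -> return 120
-> return 720

Final answer: 720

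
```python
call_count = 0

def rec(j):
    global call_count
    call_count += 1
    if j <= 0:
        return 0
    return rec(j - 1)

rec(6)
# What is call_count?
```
Call trace:
rec(j=6)
  rec(j=5)
    rec(j=4)
      rec(j=3)
        rec(j=2)
          rec(j=1)
            rec(j=0)
            -> return 0
          -> return 0
        -> return 0
      -> return 0
    -> return 0
  -> return 0
-> return 0

call_count is incremented once per call. rec is entered once for each j = 6, 5, 4, 3, 2, 1, 0 (the j <= 0 call returns without recursing), i.e. 6 + 1 calls.
call_count = 7

Final answer: 7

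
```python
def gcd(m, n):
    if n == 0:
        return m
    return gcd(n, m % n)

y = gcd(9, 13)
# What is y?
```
Call trace:
gcd(m=9, n=13)
  gcd(m=13, n=9)
    gcd(m=9, n=4)
      gcd(m=4, n=1)
        gcd(m=1, n=0)
        -> return 1
      -> return 1
    -> return 1
  -> return 1
-> return 1

Final answer: 1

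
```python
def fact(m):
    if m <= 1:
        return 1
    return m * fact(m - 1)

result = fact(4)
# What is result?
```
Call trace:
fact(m=4)
  fact(m=3)
    fact(m=2)
      fact(m=1)
      -> return 1
    -> return 2
  -> return 6
-> return 24

Final answer: 24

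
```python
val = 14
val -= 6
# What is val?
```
Trace:
  val=14
  val=8

Final answer: 8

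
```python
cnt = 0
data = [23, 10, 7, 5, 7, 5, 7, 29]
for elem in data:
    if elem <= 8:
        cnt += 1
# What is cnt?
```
Trace:
  cnt=0
  cnt=0, elem=23
  cnt=0, elem=10
  cnt=1, elem=7
  cnt=2, elem=5
  cnt=3, elem=7
  cnt=4, elem=5
  cnt=5, elem=7
  cnt=5, elem=29

Final answer: 5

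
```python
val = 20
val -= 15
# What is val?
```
Trace:
  val=20
  val=5

Final answer: 5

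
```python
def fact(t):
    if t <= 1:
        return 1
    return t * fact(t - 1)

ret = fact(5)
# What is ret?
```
Call trace:
fact(t=5)
  fact(t=4)
    fact(t=3)
      fact(t=2)
        fact(t=1)
        -> return 1
      -> return 2
    -> return 6
  -> return 24
-> return 120

Final answer: 120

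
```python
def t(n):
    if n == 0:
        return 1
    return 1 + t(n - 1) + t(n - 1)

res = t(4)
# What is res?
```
Call trace (a repeated sub-call is expanded the first time; later identical calls just restate its return value):
t(n=4)
  t(n=3)
    t(n=2)
      t(n=1)
        t(n=0)
        -> return 1
        t(n=0)
        -> return 1
      -> return 3
      t(n=1) -> return 3  (same call as traced above)
    -> return 7
    t(n=2) -> return 7  (same call as traced above)
  -> return 15
  t(n=3) -> return 15  (same call as traced above)
-> return 31

Final answer: 31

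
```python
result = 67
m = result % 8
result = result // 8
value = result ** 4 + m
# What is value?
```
Trace:
  result=67
  result=67, m=3
  result=8, m=3
  result=8, m=3, value=4099

Final answer: 4099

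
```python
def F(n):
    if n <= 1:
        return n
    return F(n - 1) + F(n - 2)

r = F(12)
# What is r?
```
Call trace (a repeated sub-call is expanded the first time; later identical calls just restate its return value):
F(n=12)
  F(n=11)
    F(n=10)
      F(n=9)
        F(n=8)
          F(n=7)
            F(n=6)
              F(n=5)
                F(n=4)
                  F(n=3)
                    F(n=2)
                      F(n=1)
                      -> return 1
                      F(n=0)
                      -> return 0
                    -> return 1
                    F(n=1)
                    -> return 1
                  -> return 2
                  F(n=2) -> return 1  (same call as traced above)
                -> return 3
                F(n=3) -> return 2  (same call as traced above)
              -> return 5
              F(n=4) -> return 3  (same call as traced above)
            -> return 8
            F(n=5) -> return 5  (same call as traced above)
          -> return 13
          F(n=6) -> return 8  (same call as traced above)
        -> return 21
        F(n=7) -> return 13  (same call as traced above)
      -> return 34
      F(n=8) -> return 21  (same call as traced above)
    -> return 55
    F(n=9) -> return 34  (same call as traced above)
  -> return 89
  F(n=10) -> return 55  (same call as traced above)
-> return 144

Final answer: 144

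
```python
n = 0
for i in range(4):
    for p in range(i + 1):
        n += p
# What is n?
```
Trace:
  n=0
  n=0, i=0, p=0
  n=0, i=1, p=0
  n=1, i=1, p=1
  n=1, i=2, p=0
  n=2, i=2, p=1
  n=4, i=2, p=2
  n=4, i=3, p=0
  n=5, i=3, p=1
  n=7, i=3, p=2
  n=10, i=3, p=3

Final answer: 10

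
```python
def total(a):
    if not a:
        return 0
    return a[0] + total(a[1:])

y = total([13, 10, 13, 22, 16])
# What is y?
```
Call trace:
total(a=[13, 10, 13, 22, 16])
  total(a=[10, 13, 22, 16])
    total(a=[13, 22, 16])
      total(a=[22, 16])
        total(a=[16])
          total(a=[])
          -> return 0
        -> return 16
      -> return 38
    -> return 51
  -> return 61
-> return 74

Final answer: 74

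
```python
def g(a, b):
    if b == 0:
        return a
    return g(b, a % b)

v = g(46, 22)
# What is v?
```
Call trace:
g(a=46, b=22)
  g(a=22, b=2)
    g(a=2, b=0)
    -> return 2
  -> return 2
-> return 2

Final answer: 2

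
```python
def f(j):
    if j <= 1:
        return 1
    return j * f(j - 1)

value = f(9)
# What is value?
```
Call trace:
f(j=9)
  f(j=8)
    f(j=7)
      f(j=6)
        f(j=5)
          f(j=4)
            f(j=3)
              f(j=2)
                f(j=1)
                -> return 1
              -> return 2
            -> return 6
          -> return 24
        -> return 120
      -> return 720
    -> return 5040
  -> return 40320
-> return 362880

Final answer: 362880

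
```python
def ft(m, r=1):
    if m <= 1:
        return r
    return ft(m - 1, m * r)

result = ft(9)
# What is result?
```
Call trace:
ft(m=9, r=1)
  ft(m=8, r=9)
    ft(m=7, r=72)
      ft(m=6, r=504)
        ft(m=5, r=3024)
          ft(m=4, r=15120)
            ft(m=3, r=60480)
              ft(m=2, r=181440)
                ft(m=1, r=362880)
                -> return 362880
              -> return 362880
            -> return 362880
          -> return 362880
        -> return 362880
      -> return 362880
    -> return 362880
  -> return 362880
-> return 362880

Final answer: 362880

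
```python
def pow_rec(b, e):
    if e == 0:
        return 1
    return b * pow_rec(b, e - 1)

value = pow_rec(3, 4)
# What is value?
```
Call trace:
pow_rec(b=3, e=4)
  pow_rec(b=3, e=3)
    pow_rec(b=3, e=2)
      pow_rec(b=3, e=1)
        pow_rec(b=3, e=0)
        -> return 1
      -> return 3
    -> return 9
  -> return 27
-> return 81

Final answer: 81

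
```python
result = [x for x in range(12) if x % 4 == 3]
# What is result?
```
Trace:
  x=0
  x=1
  x=2
  x=3
  x=4
  x=5
  x=6
  x=7
  x=8
  x=9
  x=10
  x=11
  result=[3, 7, 11]

Final answer: [3, 7, 11]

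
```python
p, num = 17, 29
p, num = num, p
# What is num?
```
Trace:
  p=17, num=29
  p=29, num=17

Final answer: 17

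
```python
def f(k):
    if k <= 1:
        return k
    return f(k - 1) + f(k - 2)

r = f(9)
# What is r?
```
Call trace (a repeated sub-call is expanded the first time; later identical calls just restate its return value):
f(k=9)
  f(k=8)
    f(k=7)
      f(k=6)
        f(k=5)
          f(k=4)
            f(k=3)
              f(k=2)
                f(k=1)
                -> return 1
                f(k=0)
                -> return 0
              -> return 1
              f(k=1)
              -> return 1
            -> return 2
            f(k=2) -> return 1  (same call as traced above)
          -> return 3
          f(k=3) -> return 2  (same call as traced above)
        -> return 5
        f(k=4) -> return 3  (same call as traced above)
      -> return 8
      f(k=5) -> return 5  (same call as traced above)
    -> return 13
    f(k=6) -> return 8  (same call as traced above)
  -> return 21
  f(k=7) -> return 13  (same call as traced above)
-> return 34

Final answer: 34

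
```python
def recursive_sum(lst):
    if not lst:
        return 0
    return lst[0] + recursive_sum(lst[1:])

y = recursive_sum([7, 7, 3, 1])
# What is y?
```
Call trace:
recursive_sum(lst=[7, 7, 3, 1])
  recursive_sum(lst=[7, 3, 1])
    recursive_sum(lst=[3, 1])
      recursive_sum(lst=[1])
        recursive_sum(lst=[])
        -> return 0
      -> return 1
    -> return 4
  -> return 11
-> return 18

Final answer: 18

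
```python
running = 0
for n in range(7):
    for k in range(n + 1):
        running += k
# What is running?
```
Trace:
  running=0
  running=0, n=0, k=0
  running=0, n=1, k=0
  running=1, n=1, k=1
  running=1, n=2, k=0
  running=2, n=2, k=1
  running=4, n=2, k=2
  running=4, n=3, k=0
  running=5, n=3, k=1
  running=7, n=3, k=2
  running=10, n=3, k=3
  running=10, n=4, k=0
  running=11, n=4, k=1
  running=13, n=4, k=2
  running=16, n=4, k=3
  running=20, n=4, k=4
  running=20, n=5, k=0
  running=21, n=5, k=1
  running=23, n=5, k=2
  running=26, n=5, k=3
  running=30, n=5, k=4
  running=35, n=5, k=5
  running=35, n=6, k=0
  running=36, n=6, k=1
  running=38, n=6, k=2
  running=41, n=6, k=3
  running=45, n=6, k=4
  running=50, n=6, k=5
  running=56, n=6, k=6

Final answer: 56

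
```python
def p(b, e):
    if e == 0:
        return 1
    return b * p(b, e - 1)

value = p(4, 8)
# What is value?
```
Call trace:
p(b=4, e=8)
  p(b=4, e=7)
    p(b=4, e=6)
      p(b=4, e=5)
        p(b=4, e=4)
          p(b=4, e=3)
            p(b=4, e=2)
              p(b=4, e=1)
                p(b=4, e=0)
                -> return 1
              -> return 4
            -> return 16
          -> return 64
        -> return 256
      -> return 1024
    -> return 4096
  -> return 16384
-> return 65536

Final answer: 65536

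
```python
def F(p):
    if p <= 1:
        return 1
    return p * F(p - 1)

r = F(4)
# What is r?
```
Call trace:
F(p=4)
  F(p=3)
    F(p=2)
      F(p=1)
      -> return 1
    -> return 2
  -> return 6
-> return 24

Final answer: 24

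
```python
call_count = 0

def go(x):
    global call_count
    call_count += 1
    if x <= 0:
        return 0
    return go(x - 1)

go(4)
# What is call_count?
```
Call trace:
go(x=4)
  go(x=3)
    go(x=2)
      go(x=1)
        go(x=0)
        -> return 0
      -> return 0
    -> return 0
  -> return 0
-> return 0

call_count is incremented once per call. go is entered once for each x = 4, 3, 2, 1, 0 (the x <= 0 call returns without recursing), i.e. 4 + 1 calls.
call_count = 5

Final answer: 5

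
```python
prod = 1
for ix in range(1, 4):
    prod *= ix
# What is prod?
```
Trace:
  prod=1
  prod=1, ix=1
  prod=2, ix=2
  prod=6, ix=3

Final answer: 6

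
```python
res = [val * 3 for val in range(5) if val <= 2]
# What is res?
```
Trace:
  val=0
  val=1
  val=2
  val=3
  val=4
  res=[0, 3, 6]

Final answer: [0, 3, 6]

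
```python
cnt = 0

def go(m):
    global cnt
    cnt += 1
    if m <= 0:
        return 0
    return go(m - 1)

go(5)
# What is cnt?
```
Call trace:
go(m=5)
  go(m=4)
    go(m=3)
      go(m=2)
        go(m=1)
          go(m=0)
          -> return 0
        -> return 0
      -> return 0
    -> return 0
  -> return 0
-> return 0

cnt is incremented once per call. go is entered once for each m = 5, 4, 3, 2, 1, 0 (the m <= 0 call returns without recursing), i.e. 5 + 1 calls.
cnt = 6

Final answer: 6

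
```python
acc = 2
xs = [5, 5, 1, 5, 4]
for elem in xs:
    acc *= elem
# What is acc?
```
Trace:
  acc=2
  acc=10, elem=5
  acc=50, elem=5
  acc=50, elem=1
  acc=250, elem=5
  acc=1000, elem=4

Final answer: 1000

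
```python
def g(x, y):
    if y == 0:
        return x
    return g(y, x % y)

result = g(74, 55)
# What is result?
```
Call trace:
g(x=74, y=55)
  g(x=55, y=19)
    g(x=19, y=17)
      g(x=17, y=2)
        g(x=2, y=1)
          g(x=1, y=0)
          -> return 1
        -> return 1
      -> return 1
    -> return 1
  -> return 1
-> return 1

Final answer: 1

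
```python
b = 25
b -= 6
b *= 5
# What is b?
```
Trace:
  b=25
  b=19
  b=95

Final answer: 95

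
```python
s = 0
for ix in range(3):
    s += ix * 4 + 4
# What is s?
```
Trace:
  s=0
  s=4, ix=0
  s=12, ix=1
  s=24, ix=2

Final answer: 24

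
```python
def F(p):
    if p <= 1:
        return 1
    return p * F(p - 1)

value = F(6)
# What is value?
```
Call trace:
F(p=6)
  F(p=5)
    F(p=4)
      F(p=3)
        F(p=2)
          F(p=1)
          -> return 1
        -> return 2
      -> return 6
    -> return 24
  -> return 120
-> return 720

Final answer: 720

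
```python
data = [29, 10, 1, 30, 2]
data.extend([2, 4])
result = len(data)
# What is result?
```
Trace:
  data=[29, 10, 1, 30, 2]
  data=[29, 10, 1, 30, 2, 2, 4]
  data=[29, 10, 1, 30, 2, 2, 4], result=7

Final answer: 7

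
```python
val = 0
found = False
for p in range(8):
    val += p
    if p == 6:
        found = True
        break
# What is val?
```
Trace:
  val=0
  val=0, found=False
  val=0, found=False, p=0
  val=1, found=False, p=1
  val=3, found=False, p=2
  val=6, found=False, p=3
  val=10, found=False, p=4
  val=15, found=False, p=5
  val=21, found=True, p=6

Final answer: 21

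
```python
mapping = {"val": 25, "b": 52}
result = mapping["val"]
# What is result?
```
Trace:
  mapping={'val': 25, 'b': 52}
  mapping={'val': 25, 'b': 52}, result=25

Final answer: 25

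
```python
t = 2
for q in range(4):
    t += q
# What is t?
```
Trace:
  t=2
  t=2, q=0
  t=3, q=1
  t=5, q=2
  t=8, q=3

Final answer: 8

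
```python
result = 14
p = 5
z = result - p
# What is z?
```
Trace:
  result=14
  result=14, p=5
  result=14, p=5, z=9

Final answer: 9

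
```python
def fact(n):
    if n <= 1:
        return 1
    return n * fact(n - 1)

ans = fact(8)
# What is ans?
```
Call trace:
fact(n=8)
  fact(n=7)
    fact(n=6)
      fact(n=5)
        fact(n=4)
          fact(n=3)
            fact(n=2)
              fact(n=1)
              -> return 1
            -> return 2
          -> return 6
        -> return 24
      -> return 120
    -> return 720
  -> return 5040
-> return 40320

Final answer: 40320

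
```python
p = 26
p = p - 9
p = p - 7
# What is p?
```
Trace:
  p=26
  p=17
  p=10

Final answer: 10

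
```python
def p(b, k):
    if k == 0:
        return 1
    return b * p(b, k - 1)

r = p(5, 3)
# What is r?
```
Call trace:
p(b=5, k=3)
  p(b=5, k=2)
    p(b=5, k=1)
      p(b=5, k=0)
      -> return 1
    -> return 5
  -> return 25
-> return 125

Final answer: 125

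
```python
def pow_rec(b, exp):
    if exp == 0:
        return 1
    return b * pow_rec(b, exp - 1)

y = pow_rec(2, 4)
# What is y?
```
Call trace:
pow_rec(b=2, exp=4)
  pow_rec(b=2, exp=3)
    pow_rec(b=2, exp=2)
      pow_rec(b=2, exp=1)
        pow_rec(b=2, exp=0)
        -> return 1
      -> return 2
    -> return 4
  -> return 8
-> return 16

Final answer: 16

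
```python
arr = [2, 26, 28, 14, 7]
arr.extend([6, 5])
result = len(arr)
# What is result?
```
Trace:
  arr=[2, 26, 28, 14, 7]
  arr=[2, 26, 28, 14, 7, 6, 5]
  arr=[2, 26, 28, 14, 7, 6, 5], result=7

Final answer: 7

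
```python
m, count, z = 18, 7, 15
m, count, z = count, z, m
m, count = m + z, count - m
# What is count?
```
Trace:
  m=18, count=7, z=15
  m=7, count=15, z=18
  m=25, count=8, z=18

Final answer: 8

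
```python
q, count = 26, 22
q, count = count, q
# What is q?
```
Trace:
  q=26, count=22
  q=22, count=26

Final answer: 22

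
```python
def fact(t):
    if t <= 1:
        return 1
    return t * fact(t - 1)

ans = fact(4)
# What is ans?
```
Call trace:
fact(t=4)
  fact(t=3)
    fact(t=2)
      fact(t=1)
      -> return 1
    -> return 2
  -> return 6
-> return 24

Final answer: 24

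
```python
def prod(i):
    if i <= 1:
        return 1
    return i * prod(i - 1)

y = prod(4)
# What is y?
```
Call trace:
prod(i=4)
  prod(i=3)
    prod(i=2)
      prod(i=1)
      -> return 1
    -> return 2
  -> return 6
-> return 24

Final answer: 24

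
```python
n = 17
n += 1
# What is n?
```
Trace:
  n=17
  n=18

Final answer: 18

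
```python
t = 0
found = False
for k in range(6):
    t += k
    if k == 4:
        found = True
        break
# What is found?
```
Trace:
  t=0
  t=0, found=False
  t=0, found=False, k=0
  t=1, found=False, k=1
  t=3, found=False, k=2
  t=6, found=False, k=3
  t=10, found=True, k=4

Final answer: True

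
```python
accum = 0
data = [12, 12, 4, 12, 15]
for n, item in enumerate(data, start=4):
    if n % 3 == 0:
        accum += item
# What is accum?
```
Trace:
  accum=0
  accum=0, n=4, item=12
  accum=0, n=5, item=12
  accum=4, n=6, item=4
  accum=4, n=7, item=12
  accum=4, n=8, item=15

Final answer: 4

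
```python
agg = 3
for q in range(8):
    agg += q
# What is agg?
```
Trace:
  agg=3
  agg=3, q=0
  agg=4, q=1
  agg=6, q=2
  agg=9, q=3
  agg=13, q=4
  agg=18, q=5
  agg=24, q=6
  agg=31, q=7

Final answer: 31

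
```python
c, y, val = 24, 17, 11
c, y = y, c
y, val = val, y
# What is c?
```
Trace:
  c=24, y=17, val=11
  c=17, y=24, val=11
  c=17, y=11, val=24

Final answer: 17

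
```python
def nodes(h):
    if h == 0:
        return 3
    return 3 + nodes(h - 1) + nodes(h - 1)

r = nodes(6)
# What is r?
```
Call trace (a repeated sub-call is expanded the first time; later identical calls just restate its return value):
nodes(h=6)
  nodes(h=5)
    nodes(h=4)
      nodes(h=3)
        nodes(h=2)
          nodes(h=1)
            nodes(h=0)
            -> return 3
            nodes(h=0)
            -> return 3
          -> return 9
          nodes(h=1) -> return 9  (same call as traced above)
        -> return 21
        nodes(h=2) -> return 21  (same call as traced above)
      -> return 45
      nodes(h=3) -> return 45  (same call as traced above)
    -> return 93
    nodes(h=4) -> return 93  (same call as traced above)
  -> return 189
  nodes(h=5) -> return 189  (same call as traced above)
-> return 381

Final answer: 381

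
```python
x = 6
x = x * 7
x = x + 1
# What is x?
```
Trace:
  x=6
  x=42
  x=43

Final answer: 43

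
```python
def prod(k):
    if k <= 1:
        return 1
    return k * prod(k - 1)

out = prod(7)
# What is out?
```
Call trace:
prod(k=7)
  prod(k=6)
    prod(k=5)
      prod(k=4)
        prod(k=3)
          prod(k=2)
            prod(k=1)
            -> return 1
          -> return 2
        -> return 6
      -> return 24
    -> return 120
  -> return 720
-> return 5040

Final answer: 5040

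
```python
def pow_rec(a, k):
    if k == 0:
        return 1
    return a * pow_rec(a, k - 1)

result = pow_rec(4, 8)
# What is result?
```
Call trace:
pow_rec(a=4, k=8)
  pow_rec(a=4, k=7)
    pow_rec(a=4, k=6)
      pow_rec(a=4, k=5)
        pow_rec(a=4, k=4)
          pow_rec(a=4, k=3)
            pow_rec(a=4, k=2)
              pow_rec(a=4, k=1)
                pow_rec(a=4, k=0)
                -> return 1
              -> return 4
            -> return 16
          -> return 64
        -> return 256
      -> return 1024
    -> return 4096
  -> return 16384
-> return 65536

Final answer: 65536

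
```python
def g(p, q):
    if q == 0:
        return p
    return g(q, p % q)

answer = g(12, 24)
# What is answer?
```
Call trace:
g(p=12, q=24)
  g(p=24, q=12)
    g(p=12, q=0)
    -> return 12
  -> return 12
-> return 12

Final answer: 12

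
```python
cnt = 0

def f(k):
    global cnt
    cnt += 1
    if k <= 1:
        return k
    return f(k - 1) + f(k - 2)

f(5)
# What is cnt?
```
Call trace (a repeated sub-call is expanded the first time; later identical calls just restate its return value):
f(k=5)
  f(k=4)
    f(k=3)
      f(k=2)
        f(k=1)
        -> return 1
        f(k=0)
        -> return 0
      -> return 1
      f(k=1)
      -> return 1
    -> return 2
    f(k=2) -> return 1  (same call as traced above)
  -> return 3
  f(k=3) -> return 2  (same call as traced above)
-> return 5

cnt is incremented once per call, so count the calls in each subtree. Let C(k) = number of calls made by f(k).
C(0) = C(1) = 1 (base case, no recursion); C(k) = 1 + C(k - 1) + C(k - 2) otherwise.
C(2) = 1 + C(1) + C(0) = 1 + 1 + 1 = 3
C(3) = 1 + C(2) + C(1) = 1 + 3 + 1 = 5
C(4) = 1 + C(3) + C(2) = 1 + 5 + 3 = 9
C(5) = 1 + C(4) + C(3) = 1 + 9 + 5 = 15
cnt = C(5) = 15

Final answer: 15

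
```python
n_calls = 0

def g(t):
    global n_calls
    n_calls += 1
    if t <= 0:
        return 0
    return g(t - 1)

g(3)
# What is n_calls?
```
Call trace:
g(t=3)
  g(t=2)
    g(t=1)
      g(t=0)
      -> return 0
    -> return 0
  -> return 0
-> return 0

n_calls is incremented once per call. g is entered once for each t = 3, 2, 1, 0 (the t <= 0 call returns without recursing), i.e. 3 + 1 calls.
n_calls = 4

Final answer: 4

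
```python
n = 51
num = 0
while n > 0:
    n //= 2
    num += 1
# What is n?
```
Trace:
  n=51
  n=51, num=0
  n=25, num=1
  n=12, num=2
  n=6, num=3
  n=3, num=4
  n=1, num=5
  n=0, num=6

Final answer: 0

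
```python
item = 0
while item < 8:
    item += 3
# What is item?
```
Trace:
  item=0
  item=3
  item=6
  item=9

Final answer: 9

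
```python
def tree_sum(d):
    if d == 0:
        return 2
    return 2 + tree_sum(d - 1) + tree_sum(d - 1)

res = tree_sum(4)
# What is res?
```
Call trace (a repeated sub-call is expanded the first time; later identical calls just restate its return value):
tree_sum(d=4)
  tree_sum(d=3)
    tree_sum(d=2)
      tree_sum(d=1)
        tree_sum(d=0)
        -> return 2
        tree_sum(d=0)
        -> return 2
      -> return 6
      tree_sum(d=1) -> return 6  (same call as traced above)
    -> return 14
    tree_sum(d=2) -> return 14  (same call as traced above)
  -> return 30
  tree_sum(d=3) -> return 30  (same call as traced above)
-> return 62

Final answer: 62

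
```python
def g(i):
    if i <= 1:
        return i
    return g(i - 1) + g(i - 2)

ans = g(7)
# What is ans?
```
Call trace (a repeated sub-call is expanded the first time; later identical calls just restate its return value):
g(i=7)
  g(i=6)
    g(i=5)
      g(i=4)
        g(i=3)
          g(i=2)
            g(i=1)
            -> return 1
            g(i=0)
            -> return 0
          -> return 1
          g(i=1)
          -> return 1
        -> return 2
        g(i=2) -> return 1  (same call as traced above)
      -> return 3
      g(i=3) -> return 2  (same call as traced above)
    -> return 5
    g(i=4) -> return 3  (same call as traced above)
  -> return 8
  g(i=5) -> return 5  (same call as traced above)
-> return 13

Final answer: 13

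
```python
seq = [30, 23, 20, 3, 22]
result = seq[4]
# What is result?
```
Trace:
  seq=[30, 23, 20, 3, 22]
  seq=[30, 23, 20, 3, 22], result=22

Final answer: 22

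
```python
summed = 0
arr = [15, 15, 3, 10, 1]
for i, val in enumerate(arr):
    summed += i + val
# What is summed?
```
Trace:
  summed=0
  summed=15, i=0, val=15
  summed=31, i=1, val=15
  summed=36, i=2, val=3
  summed=49, i=3, val=10
  summed=54, i=4, val=1

Final answer: 54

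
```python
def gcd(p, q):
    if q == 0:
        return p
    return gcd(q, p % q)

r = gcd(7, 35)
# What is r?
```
Call trace:
gcd(p=7, q=35)
  gcd(p=35, q=7)
    gcd(p=7, q=0)
    -> return 7
  -> return 7
-> return 7

Final answer: 7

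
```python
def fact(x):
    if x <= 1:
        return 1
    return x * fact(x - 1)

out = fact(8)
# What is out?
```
Call trace:
fact(x=8)
  fact(x=7)
    fact(x=6)
      fact(x=5)
        fact(x=4)
          fact(x=3)
            fact(x=2)
              fact(x=1)
              -> return 1
            -> return 2
          -> return 6
        -> return 24
      -> return 120
    -> return 720
  -> return 5040
-> return 40320

Final answer: 40320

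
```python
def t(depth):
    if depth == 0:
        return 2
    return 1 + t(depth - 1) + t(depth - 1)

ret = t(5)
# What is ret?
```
Call trace (a repeated sub-call is expanded the first time; later identical calls just restate its return value):
t(depth=5)
  t(depth=4)
    t(depth=3)
      t(depth=2)
        t(depth=1)
          t(depth=0)
          -> return 2
          t(depth=0)
          -> return 2
        -> return 5
        t(depth=1) -> return 5  (same call as traced above)
      -> return 11
      t(depth=2) -> return 11  (same call as traced above)
    -> return 23
    t(depth=3) -> return 23  (same call as traced above)
  -> return 47
  t(depth=4) -> return 47  (same call as traced above)
-> return 95

Final answer: 95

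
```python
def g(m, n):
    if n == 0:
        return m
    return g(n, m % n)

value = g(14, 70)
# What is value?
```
Call trace:
g(m=14, n=70)
  g(m=70, n=14)
    g(m=14, n=0)
    -> return 14
  -> return 14
-> return 14

Final answer: 14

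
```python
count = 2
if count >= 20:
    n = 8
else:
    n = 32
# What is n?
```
Trace:
  count=2
  count=2, n=32

Final answer: 32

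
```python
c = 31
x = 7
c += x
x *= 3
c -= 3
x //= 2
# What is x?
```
Trace:
  c=31
  c=31, x=7
  c=38, x=7
  c=38, x=21
  c=35, x=21
  c=35, x=10

Final answer: 10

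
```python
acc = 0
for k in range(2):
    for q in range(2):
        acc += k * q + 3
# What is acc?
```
Trace:
  acc=0
  acc=3, k=0, q=0
  acc=6, k=0, q=1
  acc=9, k=1, q=0
  acc=13, k=1, q=1

Final answer: 13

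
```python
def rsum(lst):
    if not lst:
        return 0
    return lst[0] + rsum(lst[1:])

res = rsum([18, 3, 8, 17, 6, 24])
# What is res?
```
Call trace:
rsum(lst=[18, 3, 8, 17, 6, 24])
  rsum(lst=[3, 8, 17, 6, 24])
    rsum(lst=[8, 17, 6, 24])
      rsum(lst=[17, 6, 24])
        rsum(lst=[6, 24])
          rsum(lst=[24])
            rsum(lst=[])
            -> return 0
          -> return 24
        -> return 30
      -> return 47
    -> return 55
  -> return 58
-> return 76

Final answer: 76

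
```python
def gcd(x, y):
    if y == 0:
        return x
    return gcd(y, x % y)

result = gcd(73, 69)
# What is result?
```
Call trace:
gcd(x=73, y=69)
  gcd(x=69, y=4)
    gcd(x=4, y=1)
      gcd(x=1, y=0)
      -> return 1
    -> return 1
  -> return 1
-> return 1

Final answer: 1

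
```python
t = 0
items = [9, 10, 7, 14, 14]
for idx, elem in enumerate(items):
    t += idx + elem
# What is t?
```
Trace:
  t=0
  t=9, idx=0, elem=9
  t=20, idx=1, elem=10
  t=29, idx=2, elem=7
  t=46, idx=3, elem=14
  t=64, idx=4, elem=14

Final answer: 64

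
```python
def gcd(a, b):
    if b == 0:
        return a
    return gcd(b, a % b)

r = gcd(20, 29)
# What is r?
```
Call trace:
gcd(a=20, b=29)
  gcd(a=29, b=20)
    gcd(a=20, b=9)
      gcd(a=9, b=2)
        gcd(a=2, b=1)
          gcd(a=1, b=0)
          -> return 1
        -> return 1
      -> return 1
    -> return 1
  -> return 1
-> return 1

Final answer: 1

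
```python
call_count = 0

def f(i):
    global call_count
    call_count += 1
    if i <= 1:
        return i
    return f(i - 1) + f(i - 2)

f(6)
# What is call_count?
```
Call trace (a repeated sub-call is expanded the first time; later identical calls just restate its return value):
f(i=6)
  f(i=5)
    f(i=4)
      f(i=3)
        f(i=2)
          f(i=1)
          -> return 1
          f(i=0)
          -> return 0
        -> return 1
        f(i=1)
        -> return 1
      -> return 2
      f(i=2) -> return 1  (same call as traced above)
    -> return 3
    f(i=3) -> return 2  (same call as traced above)
  -> return 5
  f(i=4) -> return 3  (same call as traced above)
-> return 8

call_count is incremented once per call, so count the calls in each subtree. Let C(i) = number of calls made by f(i).
C(0) = C(1) = 1 (base case, no recursion); C(i) = 1 + C(i - 1) + C(i - 2) otherwise.
C(2) = 1 + C(1) + C(0) = 1 + 1 + 1 = 3
C(3) = 1 + C(2) + C(1) = 1 + 3 + 1 = 5
C(4) = 1 + C(3) + C(2) = 1 + 5 + 3 = 9
C(5) = 1 + C(4) + C(3) = 1 + 9 + 5 = 15
C(6) = 1 + C(5) + C(4) = 1 + 15 + 9 = 25
call_count = C(6) = 25

Final answer: 25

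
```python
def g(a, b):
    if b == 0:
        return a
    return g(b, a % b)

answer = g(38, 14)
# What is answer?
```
Call trace:
g(a=38, b=14)
  g(a=14, b=10)
    g(a=10, b=4)
      g(a=4, b=2)
        g(a=2, b=0)
        -> return 2
      -> return 2
    -> return 2
  -> return 2
-> return 2

Final answer: 2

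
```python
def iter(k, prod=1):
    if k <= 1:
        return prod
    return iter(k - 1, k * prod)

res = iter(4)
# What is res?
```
Call trace:
iter(k=4, prod=1)
  iter(k=3, prod=4)
    iter(k=2, prod=12)
      iter(k=1, prod=24)
      -> return 24
    -> return 24
  -> return 24
-> return 24

Final answer: 24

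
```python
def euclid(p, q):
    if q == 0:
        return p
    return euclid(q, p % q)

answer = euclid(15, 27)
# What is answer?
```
Call trace:
euclid(p=15, q=27)
  euclid(p=27, q=15)
    euclid(p=15, q=12)
      euclid(p=12, q=3)
        euclid(p=3, q=0)
        -> return 3
      -> return 3
    -> return 3
  -> return 3
-> return 3

Final answer: 3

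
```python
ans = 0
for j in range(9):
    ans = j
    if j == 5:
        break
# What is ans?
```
Trace:
  ans=0
  ans=0, j=0
  ans=1, j=1
  ans=2, j=2
  ans=3, j=3
  ans=4, j=4
  ans=5, j=5

Final answer: 5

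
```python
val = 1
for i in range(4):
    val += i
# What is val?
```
Trace:
  val=1
  val=1, i=0
  val=2, i=1
  val=4, i=2
  val=7, i=3

Final answer: 7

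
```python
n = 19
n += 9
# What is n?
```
Trace:
  n=19
  n=28

Final answer: 28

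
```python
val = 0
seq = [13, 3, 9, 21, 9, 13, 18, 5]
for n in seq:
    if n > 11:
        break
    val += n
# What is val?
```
Trace:
  val=0
  val=0, n=13

Final answer: 0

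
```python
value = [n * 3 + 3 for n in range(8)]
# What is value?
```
Trace:
  n=0
  n=1
  n=2
  n=3
  n=4
  n=5
  n=6
  n=7
  value=[3, 6, 9, 12, 15, 18, 21, 24]

Final answer: [3, 6, 9, 12, 15, 18, 21, 24]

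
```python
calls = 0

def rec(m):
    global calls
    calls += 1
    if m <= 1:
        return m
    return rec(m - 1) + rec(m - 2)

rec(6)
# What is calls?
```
Call trace (a repeated sub-call is expanded the first time; later identical calls just restate its return value):
rec(m=6)
  rec(m=5)
    rec(m=4)
      rec(m=3)
        rec(m=2)
          rec(m=1)
          -> return 1
          rec(m=0)
          -> return 0
        -> return 1
        rec(m=1)
        -> return 1
      -> return 2
      rec(m=2) -> return 1  (same call as traced above)
    -> return 3
    rec(m=3) -> return 2  (same call as traced above)
  -> return 5
  rec(m=4) -> return 3  (same call as traced above)
-> return 8

calls is incremented once per call, so count the calls in each subtree. Let C(m) = number of calls made by rec(m).
C(0) = C(1) = 1 (base case, no recursion); C(m) = 1 + C(m - 1) + C(m - 2) otherwise.
C(2) = 1 + C(1) + C(0) = 1 + 1 + 1 = 3
C(3) = 1 + C(2) + C(1) = 1 + 3 + 1 = 5
C(4) = 1 + C(3) + C(2) = 1 + 5 + 3 = 9
C(5) = 1 + C(4) + C(3) = 1 + 9 + 5 = 15
C(6) = 1 + C(5) + C(4) = 1 + 15 + 9 = 25
calls = C(6) = 25

Final answer: 25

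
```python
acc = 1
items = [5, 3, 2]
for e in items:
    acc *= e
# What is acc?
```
Trace:
  acc=1
  acc=5, e=5
  acc=15, e=3
  acc=30, e=2

Final answer: 30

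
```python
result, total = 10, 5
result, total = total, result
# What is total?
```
Trace:
  result=10, total=5
  result=5, total=10

Final answer: 10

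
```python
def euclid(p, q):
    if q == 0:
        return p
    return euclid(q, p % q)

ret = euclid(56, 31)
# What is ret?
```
Call trace:
euclid(p=56, q=31)
  euclid(p=31, q=25)
    euclid(p=25, q=6)
      euclid(p=6, q=1)
        euclid(p=1, q=0)
        -> return 1
      -> return 1
    -> return 1
  -> return 1
-> return 1

Final answer: 1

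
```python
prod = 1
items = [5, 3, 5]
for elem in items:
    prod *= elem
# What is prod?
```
Trace:
  prod=1
  prod=5, elem=5
  prod=15, elem=3
  prod=75, elem=5

Final answer: 75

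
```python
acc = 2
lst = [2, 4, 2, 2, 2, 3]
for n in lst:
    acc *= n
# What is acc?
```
Trace:
  acc=2
  acc=4, n=2
  acc=16, n=4
  acc=32, n=2
  acc=64, n=2
  acc=128, n=2
  acc=384, n=3

Final answer: 384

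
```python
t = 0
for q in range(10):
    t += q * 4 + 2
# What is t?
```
Trace:
  t=0
  t=2, q=0
  t=8, q=1
  t=18, q=2
  t=32, q=3
  t=50, q=4
  t=72, q=5
  t=98, q=6
  t=128, q=7
  t=162, q=8
  t=200, q=9

Final answer: 200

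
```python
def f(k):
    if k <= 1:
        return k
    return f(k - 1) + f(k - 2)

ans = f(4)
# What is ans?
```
Call trace (a repeated sub-call is expanded the first time; later identical calls just restate its return value):
f(k=4)
  f(k=3)
    f(k=2)
      f(k=1)
      -> return 1
      f(k=0)
      -> return 0
    -> return 1
    f(k=1)
    -> return 1
  -> return 2
  f(k=2) -> return 1  (same call as traced above)
-> return 3

Final answer: 3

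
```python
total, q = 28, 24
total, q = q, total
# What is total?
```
Trace:
  total=28, q=24
  total=24, q=28

Final answer: 24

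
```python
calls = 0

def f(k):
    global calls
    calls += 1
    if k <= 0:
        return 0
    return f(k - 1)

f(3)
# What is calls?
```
Call trace:
f(k=3)
  f(k=2)
    f(k=1)
      f(k=0)
      -> return 0
    -> return 0
  -> return 0
-> return 0

calls is incremented once per call. f is entered once for each k = 3, 2, 1, 0 (the k <= 0 call returns without recursing), i.e. 3 + 1 calls.
calls = 4

Final answer: 4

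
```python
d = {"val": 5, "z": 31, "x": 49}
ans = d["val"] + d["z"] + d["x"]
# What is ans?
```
Trace:
  d={'val': 5, 'z': 31, 'x': 49}
  d={'val': 5, 'z': 31, 'x': 49}, ans=85

Final answer: 85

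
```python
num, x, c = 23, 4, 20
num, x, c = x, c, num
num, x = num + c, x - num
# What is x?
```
Trace:
  num=23, x=4, c=20
  num=4, x=20, c=23
  num=27, x=16, c=23

Final answer: 16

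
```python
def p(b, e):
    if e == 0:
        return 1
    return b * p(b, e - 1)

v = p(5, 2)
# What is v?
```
Call trace:
p(b=5, e=2)
  p(b=5, e=1)
    p(b=5, e=0)
    -> return 1
  -> return 5
-> return 25

Final answer: 25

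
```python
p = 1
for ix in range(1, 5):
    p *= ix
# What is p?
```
Trace:
  p=1
  p=1, ix=1
  p=2, ix=2
  p=6, ix=3
  p=24, ix=4

Final answer: 24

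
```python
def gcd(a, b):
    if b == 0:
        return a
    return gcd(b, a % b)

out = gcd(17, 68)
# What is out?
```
Call trace:
gcd(a=17, b=68)
  gcd(a=68, b=17)
    gcd(a=17, b=0)
    -> return 17
  -> return 17
-> return 17

Final answer: 17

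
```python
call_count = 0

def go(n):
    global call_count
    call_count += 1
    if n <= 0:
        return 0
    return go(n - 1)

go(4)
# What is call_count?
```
Call trace:
go(n=4)
  go(n=3)
    go(n=2)
      go(n=1)
        go(n=0)
        -> return 0
      -> return 0
    -> return 0
  -> return 0
-> return 0

call_count is incremented once per call. go is entered once for each n = 4, 3, 2, 1, 0 (the n <= 0 call returns without recursing), i.e. 4 + 1 calls.
call_count = 5

Final answer: 5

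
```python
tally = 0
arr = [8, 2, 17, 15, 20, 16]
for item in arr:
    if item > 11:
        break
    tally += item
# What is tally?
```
Trace:
  tally=0
  tally=8, item=8
  tally=10, item=2
  tally=10, item=17

Final answer: 10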